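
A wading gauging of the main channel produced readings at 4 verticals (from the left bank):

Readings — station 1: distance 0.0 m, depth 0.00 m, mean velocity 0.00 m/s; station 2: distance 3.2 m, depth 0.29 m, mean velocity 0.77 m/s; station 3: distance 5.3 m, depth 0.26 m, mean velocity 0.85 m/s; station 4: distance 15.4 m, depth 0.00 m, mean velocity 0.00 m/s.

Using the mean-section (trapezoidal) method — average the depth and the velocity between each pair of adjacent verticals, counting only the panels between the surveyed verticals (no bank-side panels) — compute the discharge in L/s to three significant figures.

1200 L/s

Panel 1-2: Δb = 3.2 m, d̄ = (0.00+0.29)/2 = 0.145, v̄ = (0.00+0.77)/2 = 0.385 → q = 3.2×0.145×0.385 = 0.1786 m³/s
Panel 2-3: Δb = 2.1 m, d̄ = (0.29+0.26)/2 = 0.275, v̄ = (0.77+0.85)/2 = 0.81 → q = 2.1×0.275×0.81 = 0.4678 m³/s
Panel 3-4: Δb = 10.1 m, d̄ = (0.26+0.00)/2 = 0.13, v̄ = (0.85+0.00)/2 = 0.425 → q = 10.1×0.13×0.425 = 0.5580 m³/s
Q = Σ q = 1.204 m³/s
= 1.204 × 1000 = 1204 L/s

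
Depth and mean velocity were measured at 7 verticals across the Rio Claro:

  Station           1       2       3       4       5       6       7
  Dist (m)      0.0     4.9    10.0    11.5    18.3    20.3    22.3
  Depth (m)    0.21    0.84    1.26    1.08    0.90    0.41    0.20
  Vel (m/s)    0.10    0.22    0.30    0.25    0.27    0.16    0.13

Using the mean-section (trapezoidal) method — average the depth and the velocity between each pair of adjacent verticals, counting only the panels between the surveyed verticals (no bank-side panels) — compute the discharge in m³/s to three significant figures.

4.41 m³/s

Panel 1-2: Δb = 4.9 m, d̄ = (0.21+0.84)/2 = 0.525, v̄ = (0.10+0.22)/2 = 0.16 → q = 4.9×0.525×0.16 = 0.4116 m³/s
Panel 2-3: Δb = 5.1 m, d̄ = (0.84+1.26)/2 = 1.05, v̄ = (0.22+0.30)/2 = 0.26 → q = 5.1×1.05×0.26 = 1.392 m³/s
Panel 3-4: Δb = 1.5 m, d̄ = (1.26+1.08)/2 = 1.17, v̄ = (0.30+0.25)/2 = 0.275 → q = 1.5×1.17×0.275 = 0.4826 m³/s
Panel 4-5: Δb = 6.8 m, d̄ = (1.08+0.90)/2 = 0.99, v̄ = (0.25+0.27)/2 = 0.26 → q = 6.8×0.99×0.26 = 1.750 m³/s
Panel 5-6: Δb = 2 m, d̄ = (0.90+0.41)/2 = 0.655, v̄ = (0.27+0.16)/2 = 0.215 → q = 2×0.655×0.215 = 0.2817 m³/s
Panel 6-7: Δb = 2 m, d̄ = (0.41+0.20)/2 = 0.305, v̄ = (0.16+0.13)/2 = 0.145 → q = 2×0.305×0.145 = 0.08845 m³/s
Q = Σ q = 4.407 m³/s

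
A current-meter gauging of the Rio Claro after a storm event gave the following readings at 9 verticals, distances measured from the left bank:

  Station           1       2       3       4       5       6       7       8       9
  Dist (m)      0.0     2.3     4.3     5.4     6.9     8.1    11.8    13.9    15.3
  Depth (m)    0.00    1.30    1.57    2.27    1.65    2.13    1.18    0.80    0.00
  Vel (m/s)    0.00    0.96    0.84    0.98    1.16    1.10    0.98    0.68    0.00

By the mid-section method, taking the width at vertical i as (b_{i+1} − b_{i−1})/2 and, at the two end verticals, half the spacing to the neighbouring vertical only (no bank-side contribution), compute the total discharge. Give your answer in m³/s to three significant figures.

w_2 = (4.3 − 0.0)/2 = 2.15 m; q_2 = 0.96 × 1.30 × 2.15 = 2.683 m³/s
w_3 = (5.4 − 2.3)/2 = 1.55 m; q_3 = 0.84 × 1.57 × 1.55 = 2.044 m³/s
w_4 = (6.9 − 4.3)/2 = 1.3 m; q_4 = 0.98 × 2.27 × 1.3 = 2.892 m³/s
w_5 = (8.1 − 5.4)/2 = 1.35 m; q_5 = 1.16 × 1.65 × 1.35 = 2.584 m³/s
w_6 = (11.8 − 6.9)/2 = 2.45 m; q_6 = 1.10 × 2.13 × 2.45 = 5.740 m³/s
w_7 = (13.9 − 8.1)/2 = 2.9 m; q_7 = 0.98 × 1.18 × 2.9 = 3.354 m³/s
w_8 = (15.3 − 11.8)/2 = 1.75 m; q_8 = 0.68 × 0.80 × 1.75 = 0.9520 m³/s
Stations 1, 9 contribute zero (depth or velocity is 0).
Q = Σ qᵢ = 20.25 m³/s

20.2 m³/s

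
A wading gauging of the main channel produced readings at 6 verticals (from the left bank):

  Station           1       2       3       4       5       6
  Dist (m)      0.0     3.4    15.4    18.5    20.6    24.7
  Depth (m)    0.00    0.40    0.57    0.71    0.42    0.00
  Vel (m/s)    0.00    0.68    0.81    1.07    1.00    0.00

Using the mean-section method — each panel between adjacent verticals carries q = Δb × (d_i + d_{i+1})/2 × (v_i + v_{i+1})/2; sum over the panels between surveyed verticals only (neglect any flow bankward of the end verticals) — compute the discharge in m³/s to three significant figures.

Panel 1-2: Δb = 3.4 m, d̄ = (0.00+0.40)/2 = 0.2, v̄ = (0.00+0.68)/2 = 0.34 → q = 3.4×0.2×0.34 = 0.2312 m³/s
Panel 2-3: Δb = 12 m, d̄ = (0.40+0.57)/2 = 0.485, v̄ = (0.68+0.81)/2 = 0.745 → q = 12×0.485×0.745 = 4.336 m³/s
Panel 3-4: Δb = 3.1 m, d̄ = (0.57+0.71)/2 = 0.64, v̄ = (0.81+1.07)/2 = 0.94 → q = 3.1×0.64×0.94 = 1.865 m³/s
Panel 4-5: Δb = 2.1 m, d̄ = (0.71+0.42)/2 = 0.565, v̄ = (1.07+1.00)/2 = 1.035 → q = 2.1×0.565×1.035 = 1.228 m³/s
Panel 5-6: Δb = 4.1 m, d̄ = (0.42+0.00)/2 = 0.21, v̄ = (1.00+0.00)/2 = 0.5 → q = 4.1×0.21×0.5 = 0.4305 m³/s
Q = Σ q = 8.091 m³/s

8.09 m³/s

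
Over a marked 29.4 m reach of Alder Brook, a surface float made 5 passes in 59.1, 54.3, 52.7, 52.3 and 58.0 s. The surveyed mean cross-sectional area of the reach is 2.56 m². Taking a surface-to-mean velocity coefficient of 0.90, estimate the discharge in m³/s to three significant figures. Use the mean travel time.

1.23 m³/s

t̄ = (59.1 + 54.3 + 52.7 + 52.3 + 58.0) / 5 = 55.28 s
v_surface = L / t̄ = 29.4 / 55.28 = 0.5318 m/s
v_mean = 0.90 × 0.5318 = 0.4787 m/s
Q = A × v_mean = 2.56 × 0.4787 = 1.225 m³/s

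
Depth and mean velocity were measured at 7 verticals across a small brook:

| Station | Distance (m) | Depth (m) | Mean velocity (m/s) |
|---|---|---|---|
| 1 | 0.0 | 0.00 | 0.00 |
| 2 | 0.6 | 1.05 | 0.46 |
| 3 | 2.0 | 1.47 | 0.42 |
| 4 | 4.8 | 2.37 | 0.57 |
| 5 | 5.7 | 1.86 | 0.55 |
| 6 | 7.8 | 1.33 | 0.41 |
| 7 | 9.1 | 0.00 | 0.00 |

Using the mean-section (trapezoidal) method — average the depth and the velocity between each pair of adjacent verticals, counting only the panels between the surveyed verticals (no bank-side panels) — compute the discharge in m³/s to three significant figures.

6.36 m³/s

Panel 1-2: Δb = 0.6 m, d̄ = (0.00+1.05)/2 = 0.525, v̄ = (0.00+0.46)/2 = 0.23 → q = 0.6×0.525×0.23 = 0.07245 m³/s
Panel 2-3: Δb = 1.4 m, d̄ = (1.05+1.47)/2 = 1.26, v̄ = (0.46+0.42)/2 = 0.44 → q = 1.4×1.26×0.44 = 0.7762 m³/s
Panel 3-4: Δb = 2.8 m, d̄ = (1.47+2.37)/2 = 1.92, v̄ = (0.42+0.57)/2 = 0.495 → q = 2.8×1.92×0.495 = 2.661 m³/s
Panel 4-5: Δb = 0.9 m, d̄ = (2.37+1.86)/2 = 2.115, v̄ = (0.57+0.55)/2 = 0.56 → q = 0.9×2.115×0.56 = 1.066 m³/s
Panel 5-6: Δb = 2.1 m, d̄ = (1.86+1.33)/2 = 1.595, v̄ = (0.55+0.41)/2 = 0.48 → q = 2.1×1.595×0.48 = 1.608 m³/s
Panel 6-7: Δb = 1.3 m, d̄ = (1.33+0.00)/2 = 0.665, v̄ = (0.41+0.00)/2 = 0.205 → q = 1.3×0.665×0.205 = 0.1772 m³/s
Q = Σ q = 6.361 m³/s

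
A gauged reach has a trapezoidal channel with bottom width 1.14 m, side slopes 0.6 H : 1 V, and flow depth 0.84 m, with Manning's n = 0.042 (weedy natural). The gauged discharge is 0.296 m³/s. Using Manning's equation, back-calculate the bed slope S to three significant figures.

0.000238

A = (b + z·y)·y = (1.14 + 0.6×0.84)×0.84 = 1.381 m²
P = b + 2y√(1+z²) = 1.14 + 2×0.84×√(1+0.6²) = 3.099 m
R = A/P = 1.381/3.099 = 0.4456 m
S = (Q·n / (1·A·R^(2/3)))² = (0.296×0.042 / (1×1.381×0.5834))² = 0.0002381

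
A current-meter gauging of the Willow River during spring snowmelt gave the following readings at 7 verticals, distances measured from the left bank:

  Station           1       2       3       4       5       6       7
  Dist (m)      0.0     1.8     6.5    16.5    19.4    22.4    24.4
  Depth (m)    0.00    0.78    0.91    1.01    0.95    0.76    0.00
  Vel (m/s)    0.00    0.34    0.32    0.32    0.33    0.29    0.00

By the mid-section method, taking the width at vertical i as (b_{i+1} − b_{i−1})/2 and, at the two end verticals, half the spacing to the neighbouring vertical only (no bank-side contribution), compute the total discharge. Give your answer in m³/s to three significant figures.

w_2 = (6.5 − 0.0)/2 = 3.25 m; q_2 = 0.34 × 0.78 × 3.25 = 0.8619 m³/s
w_3 = (16.5 − 1.8)/2 = 7.35 m; q_3 = 0.32 × 0.91 × 7.35 = 2.140 m³/s
w_4 = (19.4 − 6.5)/2 = 6.45 m; q_4 = 0.32 × 1.01 × 6.45 = 2.085 m³/s
w_5 = (22.4 − 16.5)/2 = 2.95 m; q_5 = 0.33 × 0.95 × 2.95 = 0.9248 m³/s
w_6 = (24.4 − 19.4)/2 = 2.5 m; q_6 = 0.29 × 0.76 × 2.5 = 0.5510 m³/s
Stations 1, 7 contribute zero (depth or velocity is 0).
Q = Σ qᵢ = 6.563 m³/s

6.56 m³/s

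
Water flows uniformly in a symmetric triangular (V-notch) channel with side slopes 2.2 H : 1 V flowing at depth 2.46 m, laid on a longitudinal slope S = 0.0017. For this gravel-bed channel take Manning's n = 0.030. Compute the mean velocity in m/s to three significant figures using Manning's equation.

A = z·y² = 2.2×2.46² = 13.31 m²
P = 2y√(1+z²) = 2×2.46×√(1+2.2²) = 11.89 m
R = A/P = 13.31/11.89 = 1.120 m
Q = (1/n)·A·R^(2/3)·S^(1/2) = (1/0.030) × 13.31 × 1.120^(2/3) × 0.0017^(1/2) = 19.73 m³/s
V = Q/A = 19.73/13.31 = 1.482 m/s

1.48 m/s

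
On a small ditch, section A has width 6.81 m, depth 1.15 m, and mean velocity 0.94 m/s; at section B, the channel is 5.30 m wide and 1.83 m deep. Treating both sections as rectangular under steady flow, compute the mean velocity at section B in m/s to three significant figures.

Q = A₁V₁ = (6.81×1.15) × 0.94 = 7.362 m³/s
A₂ = 5.30 × 1.83 = 9.699 m²
V₂ = Q/A₂ = 7.362/9.699 = 0.7590 m/s

0.759 m/s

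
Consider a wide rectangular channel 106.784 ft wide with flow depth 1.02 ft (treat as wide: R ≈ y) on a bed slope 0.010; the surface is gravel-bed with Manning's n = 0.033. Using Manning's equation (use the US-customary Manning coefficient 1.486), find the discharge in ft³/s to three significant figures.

497 ft³/s

A = b·y = 106.784 × 1.02 = 108.9 ft²
Wide channel: R ≈ y = 1.02 ft
Q = (1.486/n)·A·R^(2/3)·S^(1/2) = (1.486/0.033) × 108.9 × 1.020^(2/3) × 0.010^(1/2) = 497.0 ft³/s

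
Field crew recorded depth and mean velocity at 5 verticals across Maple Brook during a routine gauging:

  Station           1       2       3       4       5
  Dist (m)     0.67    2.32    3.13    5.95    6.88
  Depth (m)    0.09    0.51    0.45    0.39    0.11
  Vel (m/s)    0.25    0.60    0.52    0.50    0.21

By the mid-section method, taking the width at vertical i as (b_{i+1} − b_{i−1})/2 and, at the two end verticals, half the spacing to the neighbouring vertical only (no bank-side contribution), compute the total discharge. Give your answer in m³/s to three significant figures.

w_1 = (2.32 − 0.67)/2 = 0.825 m; q_1 = 0.25 × 0.09 × 0.825 = 0.01856 m³/s
w_2 = (3.13 − 0.67)/2 = 1.23 m; q_2 = 0.60 × 0.51 × 1.23 = 0.3764 m³/s
w_3 = (5.95 − 2.32)/2 = 1.815 m; q_3 = 0.52 × 0.45 × 1.815 = 0.4247 m³/s
w_4 = (6.88 − 3.13)/2 = 1.875 m; q_4 = 0.50 × 0.39 × 1.875 = 0.3656 m³/s
w_5 = (6.88 − 5.95)/2 = 0.465 m; q_5 = 0.21 × 0.11 × 0.465 = 0.01074 m³/s
Q = Σ qᵢ = 1.196 m³/s

1.20 m³/s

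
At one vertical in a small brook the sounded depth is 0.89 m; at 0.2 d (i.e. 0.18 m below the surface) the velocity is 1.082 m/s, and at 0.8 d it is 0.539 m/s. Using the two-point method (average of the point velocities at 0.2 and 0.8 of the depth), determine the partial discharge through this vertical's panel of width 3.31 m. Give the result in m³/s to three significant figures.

2.39 m³/s

v̄ = (1.082 + 0.539) / 2 = 0.8105 m/s
q = v̄ × d × w = 0.8105 × 0.89 × 3.31 = 2.388 m³/s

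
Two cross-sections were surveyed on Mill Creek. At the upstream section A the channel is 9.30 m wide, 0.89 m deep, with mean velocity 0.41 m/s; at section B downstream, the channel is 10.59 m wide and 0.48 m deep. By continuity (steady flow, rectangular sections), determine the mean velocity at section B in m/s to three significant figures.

0.668 m/s

Q = A₁V₁ = (9.30×0.89) × 0.41 = 3.394 m³/s
A₂ = 10.59 × 0.48 = 5.083 m²
V₂ = Q/A₂ = 3.394/5.083 = 0.6676 m/s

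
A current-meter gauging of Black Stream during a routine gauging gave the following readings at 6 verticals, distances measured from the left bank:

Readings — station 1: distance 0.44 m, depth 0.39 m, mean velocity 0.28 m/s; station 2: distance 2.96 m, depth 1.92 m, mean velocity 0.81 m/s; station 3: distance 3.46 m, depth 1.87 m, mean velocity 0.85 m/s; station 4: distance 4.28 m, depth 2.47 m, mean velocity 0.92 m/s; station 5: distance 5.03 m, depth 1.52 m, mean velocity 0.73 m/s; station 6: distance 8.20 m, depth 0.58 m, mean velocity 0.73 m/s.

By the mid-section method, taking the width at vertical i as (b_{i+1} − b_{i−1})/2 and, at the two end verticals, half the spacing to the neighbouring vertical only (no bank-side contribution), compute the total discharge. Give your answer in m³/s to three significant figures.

8.16 m³/s

w_1 = (2.96 − 0.44)/2 = 1.26 m; q_1 = 0.28 × 0.39 × 1.26 = 0.1376 m³/s
w_2 = (3.46 − 0.44)/2 = 1.51 m; q_2 = 0.81 × 1.92 × 1.51 = 2.348 m³/s
w_3 = (4.28 − 2.96)/2 = 0.66 m; q_3 = 0.85 × 1.87 × 0.66 = 1.049 m³/s
w_4 = (5.03 − 3.46)/2 = 0.785 m; q_4 = 0.92 × 2.47 × 0.785 = 1.784 m³/s
w_5 = (8.20 − 4.28)/2 = 1.96 m; q_5 = 0.73 × 1.52 × 1.96 = 2.175 m³/s
w_6 = (8.20 − 5.03)/2 = 1.585 m; q_6 = 0.73 × 0.58 × 1.585 = 0.6711 m³/s
Q = Σ qᵢ = 8.165 m³/s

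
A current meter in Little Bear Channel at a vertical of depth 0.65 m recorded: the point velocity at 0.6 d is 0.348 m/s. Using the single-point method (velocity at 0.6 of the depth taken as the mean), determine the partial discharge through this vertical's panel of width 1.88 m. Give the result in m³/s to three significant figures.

v̄ = v₀.₆ = 0.348 m/s
q = v̄ × d × w = 0.3480 × 0.65 × 1.88 = 0.4253 m³/s

0.425 m³/s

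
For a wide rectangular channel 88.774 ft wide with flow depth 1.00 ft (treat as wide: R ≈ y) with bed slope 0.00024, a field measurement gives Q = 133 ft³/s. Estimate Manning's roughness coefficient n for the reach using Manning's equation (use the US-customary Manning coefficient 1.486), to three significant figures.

A = b·y = 88.774 × 1.00 = 88.77 ft²
Wide channel: R ≈ y = 1.00 ft
n = (1.486/Q)·A·R^(2/3)·S^(1/2) = (1.486/133) × 88.77 × 1.000 × 0.01549 = 0.01537

0.0154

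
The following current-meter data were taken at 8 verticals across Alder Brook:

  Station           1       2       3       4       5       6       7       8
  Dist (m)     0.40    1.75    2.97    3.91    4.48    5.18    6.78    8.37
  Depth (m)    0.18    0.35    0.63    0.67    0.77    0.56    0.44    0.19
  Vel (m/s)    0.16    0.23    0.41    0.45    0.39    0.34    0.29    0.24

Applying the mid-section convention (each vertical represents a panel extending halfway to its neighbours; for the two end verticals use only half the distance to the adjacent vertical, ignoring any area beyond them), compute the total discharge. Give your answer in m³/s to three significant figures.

w_1 = (1.75 − 0.40)/2 = 0.675 m; q_1 = 0.16 × 0.18 × 0.675 = 0.01944 m³/s
w_2 = (2.97 − 0.40)/2 = 1.285 m; q_2 = 0.23 × 0.35 × 1.285 = 0.1034 m³/s
w_3 = (3.91 − 1.75)/2 = 1.08 m; q_3 = 0.41 × 0.63 × 1.08 = 0.2790 m³/s
w_4 = (4.48 − 2.97)/2 = 0.755 m; q_4 = 0.45 × 0.67 × 0.755 = 0.2276 m³/s
w_5 = (5.18 − 3.91)/2 = 0.635 m; q_5 = 0.39 × 0.77 × 0.635 = 0.1907 m³/s
w_6 = (6.78 − 4.48)/2 = 1.15 m; q_6 = 0.34 × 0.56 × 1.15 = 0.2190 m³/s
w_7 = (8.37 − 5.18)/2 = 1.595 m; q_7 = 0.29 × 0.44 × 1.595 = 0.2035 m³/s
w_8 = (8.37 − 6.78)/2 = 0.795 m; q_8 = 0.24 × 0.19 × 0.795 = 0.03625 m³/s
Q = Σ qᵢ = 1.279 m³/s

1.28 m³/s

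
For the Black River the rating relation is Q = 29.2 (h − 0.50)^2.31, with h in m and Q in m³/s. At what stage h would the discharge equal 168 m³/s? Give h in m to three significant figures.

h − h₀ = (Q/C)^(1/b) = (168/29.2)^(1/2.31) = 2.133 m
h = 0.50 + 2.133 = 2.633 m

2.63 m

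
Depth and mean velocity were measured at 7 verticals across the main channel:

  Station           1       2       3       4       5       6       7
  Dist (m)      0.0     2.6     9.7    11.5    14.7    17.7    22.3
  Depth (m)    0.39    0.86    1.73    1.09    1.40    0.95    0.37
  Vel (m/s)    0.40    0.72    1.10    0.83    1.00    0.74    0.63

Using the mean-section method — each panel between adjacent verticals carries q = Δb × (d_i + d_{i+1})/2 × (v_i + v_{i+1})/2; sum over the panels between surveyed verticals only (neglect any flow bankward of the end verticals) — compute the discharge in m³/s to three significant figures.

20.5 m³/s

Panel 1-2: Δb = 2.6 m, d̄ = (0.39+0.86)/2 = 0.625, v̄ = (0.40+0.72)/2 = 0.56 → q = 2.6×0.625×0.56 = 0.9100 m³/s
Panel 2-3: Δb = 7.1 m, d̄ = (0.86+1.73)/2 = 1.295, v̄ = (0.72+1.10)/2 = 0.91 → q = 7.1×1.295×0.91 = 8.367 m³/s
Panel 3-4: Δb = 1.8 m, d̄ = (1.73+1.09)/2 = 1.41, v̄ = (1.10+0.83)/2 = 0.965 → q = 1.8×1.41×0.965 = 2.449 m³/s
Panel 4-5: Δb = 3.2 m, d̄ = (1.09+1.40)/2 = 1.245, v̄ = (0.83+1.00)/2 = 0.915 → q = 3.2×1.245×0.915 = 3.645 m³/s
Panel 5-6: Δb = 3 m, d̄ = (1.40+0.95)/2 = 1.175, v̄ = (1.00+0.74)/2 = 0.87 → q = 3×1.175×0.87 = 3.067 m³/s
Panel 6-7: Δb = 4.6 m, d̄ = (0.95+0.37)/2 = 0.66, v̄ = (0.74+0.63)/2 = 0.685 → q = 4.6×0.66×0.685 = 2.080 m³/s
Q = Σ q = 20.52 m³/s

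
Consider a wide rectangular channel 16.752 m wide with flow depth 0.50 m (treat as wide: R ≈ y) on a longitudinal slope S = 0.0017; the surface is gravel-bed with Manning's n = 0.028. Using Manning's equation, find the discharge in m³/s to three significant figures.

A = b·y = 16.752 × 0.50 = 8.376 m²
Wide channel: R ≈ y = 0.50 m
Q = (1/n)·A·R^(2/3)·S^(1/2) = (1/0.028) × 8.376 × 0.5000^(2/3) × 0.0017^(1/2) = 7.770 m³/s

7.77 m³/s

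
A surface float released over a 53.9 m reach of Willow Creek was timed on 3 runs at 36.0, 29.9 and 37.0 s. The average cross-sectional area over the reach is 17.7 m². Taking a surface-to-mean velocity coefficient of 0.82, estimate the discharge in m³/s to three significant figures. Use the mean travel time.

t̄ = (36.0 + 29.9 + 37.0) / 3 = 34.3 s
v_surface = L / t̄ = 53.9 / 34.3 = 1.571 m/s
v_mean = 0.82 × 1.571 = 1.289 m/s
Q = A × v_mean = 17.7 × 1.289 = 22.81 m³/s

22.8 m³/s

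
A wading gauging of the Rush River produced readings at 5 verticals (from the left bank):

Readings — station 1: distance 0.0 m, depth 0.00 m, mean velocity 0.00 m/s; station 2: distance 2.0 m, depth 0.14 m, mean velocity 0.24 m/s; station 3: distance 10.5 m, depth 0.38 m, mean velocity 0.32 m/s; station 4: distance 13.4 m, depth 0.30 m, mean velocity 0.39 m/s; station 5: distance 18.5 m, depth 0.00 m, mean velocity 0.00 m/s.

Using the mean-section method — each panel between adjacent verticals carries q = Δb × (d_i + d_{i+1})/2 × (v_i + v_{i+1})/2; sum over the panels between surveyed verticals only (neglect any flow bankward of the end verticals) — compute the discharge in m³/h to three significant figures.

4090 m³/h

Panel 1-2: Δb = 2 m, d̄ = (0.00+0.14)/2 = 0.07, v̄ = (0.00+0.24)/2 = 0.12 → q = 2×0.07×0.12 = 0.01680 m³/s
Panel 2-3: Δb = 8.5 m, d̄ = (0.14+0.38)/2 = 0.26, v̄ = (0.24+0.32)/2 = 0.28 → q = 8.5×0.26×0.28 = 0.6188 m³/s
Panel 3-4: Δb = 2.9 m, d̄ = (0.38+0.30)/2 = 0.34, v̄ = (0.32+0.39)/2 = 0.355 → q = 2.9×0.34×0.355 = 0.3500 m³/s
Panel 4-5: Δb = 5.1 m, d̄ = (0.30+0.00)/2 = 0.15, v̄ = (0.39+0.00)/2 = 0.195 → q = 5.1×0.15×0.195 = 0.1492 m³/s
Q = Σ q = 1.135 m³/s
= 1.135 × 3600 = 4085 m³/h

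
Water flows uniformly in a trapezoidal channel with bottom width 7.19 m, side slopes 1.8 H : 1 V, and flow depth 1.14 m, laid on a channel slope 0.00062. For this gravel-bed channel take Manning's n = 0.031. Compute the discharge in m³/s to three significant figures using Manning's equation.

7.81 m³/s

A = (b + z·y)·y = (7.19 + 1.8×1.14)×1.14 = 10.54 m²
P = b + 2y√(1+z²) = 7.19 + 2×1.14×√(1+1.8²) = 11.88 m
R = A/P = 10.54/11.88 = 0.8865 m
Q = (1/n)·A·R^(2/3)·S^(1/2) = (1/0.031) × 10.54 × 0.8865^(2/3) × 0.00062^(1/2) = 7.810 m³/s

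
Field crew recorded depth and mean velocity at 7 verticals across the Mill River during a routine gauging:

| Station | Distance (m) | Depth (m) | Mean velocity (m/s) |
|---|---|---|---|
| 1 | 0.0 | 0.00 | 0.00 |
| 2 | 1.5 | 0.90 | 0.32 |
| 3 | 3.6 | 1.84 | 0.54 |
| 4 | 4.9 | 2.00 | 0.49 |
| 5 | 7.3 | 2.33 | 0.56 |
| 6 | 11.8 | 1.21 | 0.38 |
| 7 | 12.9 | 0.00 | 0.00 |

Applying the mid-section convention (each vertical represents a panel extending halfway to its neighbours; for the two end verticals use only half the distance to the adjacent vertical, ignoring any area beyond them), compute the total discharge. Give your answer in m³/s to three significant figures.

9.81 m³/s

w_2 = (3.6 − 0.0)/2 = 1.8 m; q_2 = 0.32 × 0.90 × 1.8 = 0.5184 m³/s
w_3 = (4.9 − 1.5)/2 = 1.7 m; q_3 = 0.54 × 1.84 × 1.7 = 1.689 m³/s
w_4 = (7.3 − 3.6)/2 = 1.85 m; q_4 = 0.49 × 2.00 × 1.85 = 1.813 m³/s
w_5 = (11.8 − 4.9)/2 = 3.45 m; q_5 = 0.56 × 2.33 × 3.45 = 4.502 m³/s
w_6 = (12.9 − 7.3)/2 = 2.8 m; q_6 = 0.38 × 1.21 × 2.8 = 1.287 m³/s
Stations 1, 7 contribute zero (depth or velocity is 0).
Q = Σ qᵢ = 9.810 m³/s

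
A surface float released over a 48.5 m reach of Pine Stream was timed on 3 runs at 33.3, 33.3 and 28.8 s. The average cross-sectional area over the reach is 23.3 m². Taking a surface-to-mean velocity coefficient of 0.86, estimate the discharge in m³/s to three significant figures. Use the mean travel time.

t̄ = (33.3 + 33.3 + 28.8) / 3 = 31.8 s
v_surface = L / t̄ = 48.5 / 31.8 = 1.525 m/s
v_mean = 0.86 × 1.525 = 1.312 m/s
Q = A × v_mean = 23.3 × 1.312 = 30.56 m³/s

30.6 m³/s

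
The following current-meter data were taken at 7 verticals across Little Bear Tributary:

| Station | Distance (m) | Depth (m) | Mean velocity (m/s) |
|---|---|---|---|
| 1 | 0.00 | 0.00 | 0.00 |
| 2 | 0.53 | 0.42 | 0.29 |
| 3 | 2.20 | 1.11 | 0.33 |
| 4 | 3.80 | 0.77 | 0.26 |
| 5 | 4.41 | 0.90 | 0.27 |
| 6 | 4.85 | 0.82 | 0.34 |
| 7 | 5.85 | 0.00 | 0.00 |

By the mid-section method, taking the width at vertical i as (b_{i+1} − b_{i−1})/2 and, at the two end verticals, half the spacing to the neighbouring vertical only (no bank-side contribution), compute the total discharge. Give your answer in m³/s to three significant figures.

w_2 = (2.20 − 0.00)/2 = 1.1 m; q_2 = 0.29 × 0.42 × 1.1 = 0.1340 m³/s
w_3 = (3.80 − 0.53)/2 = 1.635 m; q_3 = 0.33 × 1.11 × 1.635 = 0.5989 m³/s
w_4 = (4.41 − 2.20)/2 = 1.105 m; q_4 = 0.26 × 0.77 × 1.105 = 0.2212 m³/s
w_5 = (4.85 − 3.80)/2 = 0.525 m; q_5 = 0.27 × 0.90 × 0.525 = 0.1276 m³/s
w_6 = (5.85 − 4.41)/2 = 0.72 m; q_6 = 0.34 × 0.82 × 0.72 = 0.2007 m³/s
Stations 1, 7 contribute zero (depth or velocity is 0).
Q = Σ qᵢ = 1.282 m³/s

1.28 m³/s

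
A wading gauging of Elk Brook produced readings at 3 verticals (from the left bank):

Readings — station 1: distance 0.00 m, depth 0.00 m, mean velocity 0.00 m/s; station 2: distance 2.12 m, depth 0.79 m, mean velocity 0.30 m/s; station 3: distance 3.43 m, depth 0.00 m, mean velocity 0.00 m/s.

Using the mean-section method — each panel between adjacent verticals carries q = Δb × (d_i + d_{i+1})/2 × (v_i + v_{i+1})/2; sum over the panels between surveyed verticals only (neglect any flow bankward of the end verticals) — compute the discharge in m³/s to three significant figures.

0.203 m³/s

Panel 1-2: Δb = 2.12 m, d̄ = (0.00+0.79)/2 = 0.395, v̄ = (0.00+0.30)/2 = 0.15 → q = 2.12×0.395×0.15 = 0.1256 m³/s
Panel 2-3: Δb = 1.31 m, d̄ = (0.79+0.00)/2 = 0.395, v̄ = (0.30+0.00)/2 = 0.15 → q = 1.31×0.395×0.15 = 0.07762 m³/s
Q = Σ q = 0.2032 m³/s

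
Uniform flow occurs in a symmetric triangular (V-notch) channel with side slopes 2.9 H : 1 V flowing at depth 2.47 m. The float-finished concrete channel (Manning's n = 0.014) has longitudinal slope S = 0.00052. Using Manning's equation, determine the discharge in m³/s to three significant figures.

A = z·y² = 2.9×2.47² = 17.69 m²
P = 2y√(1+z²) = 2×2.47×√(1+2.9²) = 15.15 m
R = A/P = 17.69/15.15 = 1.168 m
Q = (1/n)·A·R^(2/3)·S^(1/2) = (1/0.014) × 17.69 × 1.168^(2/3) × 0.00052^(1/2) = 31.95 m³/s

32.0 m³/s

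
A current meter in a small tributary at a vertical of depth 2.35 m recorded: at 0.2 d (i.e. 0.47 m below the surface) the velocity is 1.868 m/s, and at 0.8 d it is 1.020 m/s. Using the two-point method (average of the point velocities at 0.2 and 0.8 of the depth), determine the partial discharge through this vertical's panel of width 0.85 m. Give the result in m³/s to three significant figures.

v̄ = (1.868 + 1.020) / 2 = 1.444 m/s
q = v̄ × d × w = 1.444 × 2.35 × 0.85 = 2.884 m³/s

2.88 m³/s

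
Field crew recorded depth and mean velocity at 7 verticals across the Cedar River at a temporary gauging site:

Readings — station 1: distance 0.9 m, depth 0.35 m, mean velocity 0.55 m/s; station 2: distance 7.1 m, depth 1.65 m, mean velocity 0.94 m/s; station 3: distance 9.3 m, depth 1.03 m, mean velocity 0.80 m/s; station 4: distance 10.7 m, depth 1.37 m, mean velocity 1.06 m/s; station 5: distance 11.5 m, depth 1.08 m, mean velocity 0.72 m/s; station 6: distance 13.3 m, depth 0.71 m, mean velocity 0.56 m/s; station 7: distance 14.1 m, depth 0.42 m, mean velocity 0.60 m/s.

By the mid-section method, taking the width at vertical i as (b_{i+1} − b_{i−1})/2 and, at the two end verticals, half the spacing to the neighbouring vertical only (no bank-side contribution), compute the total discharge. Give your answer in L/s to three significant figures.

w_1 = (7.1 − 0.9)/2 = 3.1 m; q_1 = 0.55 × 0.35 × 3.1 = 0.5968 m³/s
w_2 = (9.3 − 0.9)/2 = 4.2 m; q_2 = 0.94 × 1.65 × 4.2 = 6.514 m³/s
w_3 = (10.7 − 7.1)/2 = 1.8 m; q_3 = 0.80 × 1.03 × 1.8 = 1.483 m³/s
w_4 = (11.5 − 9.3)/2 = 1.1 m; q_4 = 1.06 × 1.37 × 1.1 = 1.597 m³/s
w_5 = (13.3 − 10.7)/2 = 1.3 m; q_5 = 0.72 × 1.08 × 1.3 = 1.011 m³/s
w_6 = (14.1 − 11.5)/2 = 1.3 m; q_6 = 0.56 × 0.71 × 1.3 = 0.5169 m³/s
w_7 = (14.1 − 13.3)/2 = 0.4 m; q_7 = 0.60 × 0.42 × 0.4 = 0.1008 m³/s
Q = Σ qᵢ = 11.82 m³/s
= 11.82 × 1000 = 11820 L/s

11800 L/s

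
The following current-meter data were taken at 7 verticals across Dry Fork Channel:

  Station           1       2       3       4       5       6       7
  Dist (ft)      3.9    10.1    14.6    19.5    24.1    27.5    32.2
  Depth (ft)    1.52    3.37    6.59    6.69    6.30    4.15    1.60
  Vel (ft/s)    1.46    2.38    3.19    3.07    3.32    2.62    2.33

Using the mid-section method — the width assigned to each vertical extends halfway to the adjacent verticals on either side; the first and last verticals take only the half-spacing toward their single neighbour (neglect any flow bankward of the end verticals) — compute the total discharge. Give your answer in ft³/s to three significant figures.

383 ft³/s

w_1 = (10.1 − 3.9)/2 = 3.1 ft; q_1 = 1.46 × 1.52 × 3.1 = 6.880 ft³/s
w_2 = (14.6 − 3.9)/2 = 5.35 ft; q_2 = 2.38 × 3.37 × 5.35 = 42.91 ft³/s
w_3 = (19.5 − 10.1)/2 = 4.7 ft; q_3 = 3.19 × 6.59 × 4.7 = 98.80 ft³/s
w_4 = (24.1 − 14.6)/2 = 4.75 ft; q_4 = 3.07 × 6.69 × 4.75 = 97.56 ft³/s
w_5 = (27.5 − 19.5)/2 = 4 ft; q_5 = 3.32 × 6.30 × 4 = 83.66 ft³/s
w_6 = (32.2 − 24.1)/2 = 4.05 ft; q_6 = 2.62 × 4.15 × 4.05 = 44.04 ft³/s
w_7 = (32.2 − 27.5)/2 = 2.35 ft; q_7 = 2.33 × 1.60 × 2.35 = 8.761 ft³/s
Q = Σ qᵢ = 382.6 ft³/s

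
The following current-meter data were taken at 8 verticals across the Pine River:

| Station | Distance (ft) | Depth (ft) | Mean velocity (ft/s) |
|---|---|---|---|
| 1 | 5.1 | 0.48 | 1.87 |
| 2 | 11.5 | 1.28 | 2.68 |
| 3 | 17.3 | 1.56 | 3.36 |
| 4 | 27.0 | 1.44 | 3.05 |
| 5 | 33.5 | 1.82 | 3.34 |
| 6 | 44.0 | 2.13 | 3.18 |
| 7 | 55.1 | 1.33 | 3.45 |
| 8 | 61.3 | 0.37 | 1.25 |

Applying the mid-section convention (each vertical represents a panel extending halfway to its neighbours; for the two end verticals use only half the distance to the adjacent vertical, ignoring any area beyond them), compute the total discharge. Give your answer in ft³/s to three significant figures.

w_1 = (11.5 − 5.1)/2 = 3.2 ft; q_1 = 1.87 × 0.48 × 3.2 = 2.872 ft³/s
w_2 = (17.3 − 5.1)/2 = 6.1 ft; q_2 = 2.68 × 1.28 × 6.1 = 20.93 ft³/s
w_3 = (27.0 − 11.5)/2 = 7.75 ft; q_3 = 3.36 × 1.56 × 7.75 = 40.62 ft³/s
w_4 = (33.5 − 17.3)/2 = 8.1 ft; q_4 = 3.05 × 1.44 × 8.1 = 35.58 ft³/s
w_5 = (44.0 − 27.0)/2 = 8.5 ft; q_5 = 3.34 × 1.82 × 8.5 = 51.67 ft³/s
w_6 = (55.1 − 33.5)/2 = 10.8 ft; q_6 = 3.18 × 2.13 × 10.8 = 73.15 ft³/s
w_7 = (61.3 − 44.0)/2 = 8.65 ft; q_7 = 3.45 × 1.33 × 8.65 = 39.69 ft³/s
w_8 = (61.3 − 55.1)/2 = 3.1 ft; q_8 = 1.25 × 0.37 × 3.1 = 1.434 ft³/s
Q = Σ qᵢ = 265.9 ft³/s

266 ft³/s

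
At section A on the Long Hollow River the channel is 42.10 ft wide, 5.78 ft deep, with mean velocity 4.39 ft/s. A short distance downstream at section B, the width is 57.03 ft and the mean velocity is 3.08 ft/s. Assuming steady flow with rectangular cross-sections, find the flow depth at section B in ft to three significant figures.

Q = A₁V₁ = (42.10×5.78) × 4.39 = 1068 ft³/s
d₂ = Q/(b₂ V₂) = 1068/(57.03×3.08) = 6.082 ft

6.08 ft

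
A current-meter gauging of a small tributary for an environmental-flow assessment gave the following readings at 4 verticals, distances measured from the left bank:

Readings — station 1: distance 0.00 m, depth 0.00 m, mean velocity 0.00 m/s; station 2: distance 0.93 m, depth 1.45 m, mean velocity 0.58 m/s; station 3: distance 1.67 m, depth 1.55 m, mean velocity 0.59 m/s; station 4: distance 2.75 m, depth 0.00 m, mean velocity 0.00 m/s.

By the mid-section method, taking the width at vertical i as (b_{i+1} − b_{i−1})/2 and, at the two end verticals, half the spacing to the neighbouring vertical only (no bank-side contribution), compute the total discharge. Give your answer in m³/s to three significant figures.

w_2 = (1.67 − 0.00)/2 = 0.835 m; q_2 = 0.58 × 1.45 × 0.835 = 0.7022 m³/s
w_3 = (2.75 − 0.93)/2 = 0.91 m; q_3 = 0.59 × 1.55 × 0.91 = 0.8322 m³/s
Stations 1, 4 contribute zero (depth or velocity is 0).
Q = Σ qᵢ = 1.534 m³/s

1.53 m³/s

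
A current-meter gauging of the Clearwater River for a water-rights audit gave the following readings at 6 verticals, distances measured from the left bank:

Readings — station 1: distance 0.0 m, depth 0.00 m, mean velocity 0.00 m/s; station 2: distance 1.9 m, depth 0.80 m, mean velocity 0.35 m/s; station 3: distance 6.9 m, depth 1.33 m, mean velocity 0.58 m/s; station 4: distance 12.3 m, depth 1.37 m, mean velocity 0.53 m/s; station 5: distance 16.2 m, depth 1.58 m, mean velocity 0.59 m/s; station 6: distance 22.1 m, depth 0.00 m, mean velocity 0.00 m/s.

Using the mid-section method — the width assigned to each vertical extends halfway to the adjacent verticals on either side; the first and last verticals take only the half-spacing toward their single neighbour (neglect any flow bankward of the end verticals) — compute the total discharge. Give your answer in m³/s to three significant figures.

w_2 = (6.9 − 0.0)/2 = 3.45 m; q_2 = 0.35 × 0.80 × 3.45 = 0.9660 m³/s
w_3 = (12.3 − 1.9)/2 = 5.2 m; q_3 = 0.58 × 1.33 × 5.2 = 4.011 m³/s
w_4 = (16.2 − 6.9)/2 = 4.65 m; q_4 = 0.53 × 1.37 × 4.65 = 3.376 m³/s
w_5 = (22.1 − 12.3)/2 = 4.9 m; q_5 = 0.59 × 1.58 × 4.9 = 4.568 m³/s
Stations 1, 6 contribute zero (depth or velocity is 0).
Q = Σ qᵢ = 12.92 m³/s

12.9 m³/s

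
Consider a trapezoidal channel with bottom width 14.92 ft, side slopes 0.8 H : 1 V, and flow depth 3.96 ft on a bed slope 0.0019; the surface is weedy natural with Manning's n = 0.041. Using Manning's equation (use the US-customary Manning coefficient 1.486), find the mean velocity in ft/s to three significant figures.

A = (b + z·y)·y = (14.92 + 0.8×3.96)×3.96 = 71.63 ft²
P = b + 2y√(1+z²) = 14.92 + 2×3.96×√(1+0.8²) = 25.06 ft
R = A/P = 71.63/25.06 = 2.858 ft
Q = (1.486/n)·A·R^(2/3)·S^(1/2) = (1.486/0.041) × 71.63 × 2.858^(2/3) × 0.0019^(1/2) = 227.9 ft³/s
V = Q/A = 227.9/71.63 = 3.182 ft/s

3.18 ft/s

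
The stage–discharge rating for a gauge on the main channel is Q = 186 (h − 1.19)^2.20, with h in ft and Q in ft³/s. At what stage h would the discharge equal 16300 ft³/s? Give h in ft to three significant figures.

8.83 ft

h − h₀ = (Q/C)^(1/b) = (16300/186)^(1/2.20) = 7.639 ft
h = 1.19 + 7.639 = 8.829 ft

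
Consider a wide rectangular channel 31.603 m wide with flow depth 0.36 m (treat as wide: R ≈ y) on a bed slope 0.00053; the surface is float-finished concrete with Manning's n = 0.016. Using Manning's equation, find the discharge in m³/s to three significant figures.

A = b·y = 31.603 × 0.36 = 11.38 m²
Wide channel: R ≈ y = 0.36 m
Q = (1/n)·A·R^(2/3)·S^(1/2) = (1/0.016) × 11.38 × 0.3600^(2/3) × 0.00053^(1/2) = 8.284 m³/s

8.28 m³/s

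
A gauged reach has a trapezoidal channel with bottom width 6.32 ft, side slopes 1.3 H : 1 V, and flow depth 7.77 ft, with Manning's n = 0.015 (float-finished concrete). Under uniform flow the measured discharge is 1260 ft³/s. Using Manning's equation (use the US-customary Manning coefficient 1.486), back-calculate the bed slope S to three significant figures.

A = (b + z·y)·y = (6.32 + 1.3×7.77)×7.77 = 127.6 ft²
P = b + 2y√(1+z²) = 6.32 + 2×7.77×√(1+1.3²) = 31.81 ft
R = A/P = 127.6/31.81 = 4.011 ft
S = (Q·n / (1.486·A·R^(2/3)))² = (1260×0.015 / (1.486×127.6×2.525))² = 0.001559

0.00156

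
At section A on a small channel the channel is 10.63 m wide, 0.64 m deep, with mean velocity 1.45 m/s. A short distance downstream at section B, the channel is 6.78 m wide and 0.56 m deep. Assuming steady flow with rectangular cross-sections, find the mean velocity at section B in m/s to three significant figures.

2.60 m/s

Q = A₁V₁ = (10.63×0.64) × 1.45 = 9.865 m³/s
A₂ = 6.78 × 0.56 = 3.797 m²
V₂ = Q/A₂ = 9.865/3.797 = 2.598 m/s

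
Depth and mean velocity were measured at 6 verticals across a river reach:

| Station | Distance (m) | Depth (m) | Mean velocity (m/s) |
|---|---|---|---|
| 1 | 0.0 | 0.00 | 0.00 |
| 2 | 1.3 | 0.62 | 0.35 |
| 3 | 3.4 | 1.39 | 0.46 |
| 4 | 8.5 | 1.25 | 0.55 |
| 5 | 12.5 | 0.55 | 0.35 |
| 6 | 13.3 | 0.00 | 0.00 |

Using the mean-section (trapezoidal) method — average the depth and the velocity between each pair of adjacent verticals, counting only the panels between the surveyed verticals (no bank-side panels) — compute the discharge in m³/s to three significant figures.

Panel 1-2: Δb = 1.3 m, d̄ = (0.00+0.62)/2 = 0.31, v̄ = (0.00+0.35)/2 = 0.175 → q = 1.3×0.31×0.175 = 0.07053 m³/s
Panel 2-3: Δb = 2.1 m, d̄ = (0.62+1.39)/2 = 1.005, v̄ = (0.35+0.46)/2 = 0.405 → q = 2.1×1.005×0.405 = 0.8548 m³/s
Panel 3-4: Δb = 5.1 m, d̄ = (1.39+1.25)/2 = 1.32, v̄ = (0.46+0.55)/2 = 0.505 → q = 5.1×1.32×0.505 = 3.400 m³/s
Panel 4-5: Δb = 4 m, d̄ = (1.25+0.55)/2 = 0.9, v̄ = (0.55+0.35)/2 = 0.45 → q = 4×0.9×0.45 = 1.620 m³/s
Panel 5-6: Δb = 0.8 m, d̄ = (0.55+0.00)/2 = 0.275, v̄ = (0.35+0.00)/2 = 0.175 → q = 0.8×0.275×0.175 = 0.03850 m³/s
Q = Σ q = 5.983 m³/s

5.98 m³/s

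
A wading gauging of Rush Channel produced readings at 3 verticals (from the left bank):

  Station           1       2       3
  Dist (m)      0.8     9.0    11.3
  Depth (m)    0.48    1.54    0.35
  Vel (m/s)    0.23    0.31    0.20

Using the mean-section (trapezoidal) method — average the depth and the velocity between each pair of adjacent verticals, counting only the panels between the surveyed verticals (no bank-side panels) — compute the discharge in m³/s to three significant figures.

Panel 1-2: Δb = 8.2 m, d̄ = (0.48+1.54)/2 = 1.01, v̄ = (0.23+0.31)/2 = 0.27 → q = 8.2×1.01×0.27 = 2.236 m³/s
Panel 2-3: Δb = 2.3 m, d̄ = (1.54+0.35)/2 = 0.945, v̄ = (0.31+0.20)/2 = 0.255 → q = 2.3×0.945×0.255 = 0.5542 m³/s
Q = Σ q = 2.790 m³/s

2.79 m³/s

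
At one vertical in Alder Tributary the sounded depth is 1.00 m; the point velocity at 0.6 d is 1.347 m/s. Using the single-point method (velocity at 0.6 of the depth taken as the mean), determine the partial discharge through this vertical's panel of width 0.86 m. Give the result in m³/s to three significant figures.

1.16 m³/s

v̄ = v₀.₆ = 1.347 m/s
q = v̄ × d × w = 1.347 × 1.00 × 0.86 = 1.158 m³/s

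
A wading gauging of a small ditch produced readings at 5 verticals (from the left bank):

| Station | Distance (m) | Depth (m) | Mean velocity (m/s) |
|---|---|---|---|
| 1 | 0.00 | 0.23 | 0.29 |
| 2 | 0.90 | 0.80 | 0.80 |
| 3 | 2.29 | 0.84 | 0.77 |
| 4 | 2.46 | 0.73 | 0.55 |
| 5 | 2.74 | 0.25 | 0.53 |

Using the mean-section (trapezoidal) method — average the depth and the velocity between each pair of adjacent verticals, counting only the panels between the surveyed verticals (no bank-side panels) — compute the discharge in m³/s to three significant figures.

1.31 m³/s

Panel 1-2: Δb = 0.9 m, d̄ = (0.23+0.80)/2 = 0.515, v̄ = (0.29+0.80)/2 = 0.545 → q = 0.9×0.515×0.545 = 0.2526 m³/s
Panel 2-3: Δb = 1.39 m, d̄ = (0.80+0.84)/2 = 0.82, v̄ = (0.80+0.77)/2 = 0.785 → q = 1.39×0.82×0.785 = 0.8947 m³/s
Panel 3-4: Δb = 0.17 m, d̄ = (0.84+0.73)/2 = 0.785, v̄ = (0.77+0.55)/2 = 0.66 → q = 0.17×0.785×0.66 = 0.08808 m³/s
Panel 4-5: Δb = 0.28 m, d̄ = (0.73+0.25)/2 = 0.49, v̄ = (0.55+0.53)/2 = 0.54 → q = 0.28×0.49×0.54 = 0.07409 m³/s
Q = Σ q = 1.310 m³/s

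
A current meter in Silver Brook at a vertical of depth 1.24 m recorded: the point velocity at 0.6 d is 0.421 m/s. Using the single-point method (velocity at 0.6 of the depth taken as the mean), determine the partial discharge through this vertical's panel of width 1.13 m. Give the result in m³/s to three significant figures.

0.590 m³/s

v̄ = v₀.₆ = 0.421 m/s
q = v̄ × d × w = 0.4210 × 1.24 × 1.13 = 0.5899 m³/s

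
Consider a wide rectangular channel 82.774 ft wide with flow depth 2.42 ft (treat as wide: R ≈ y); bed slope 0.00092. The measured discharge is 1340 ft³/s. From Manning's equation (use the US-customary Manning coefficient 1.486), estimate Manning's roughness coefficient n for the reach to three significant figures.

A = b·y = 82.774 × 2.42 = 200.3 ft²
Wide channel: R ≈ y = 2.42 ft
n = (1.486/Q)·A·R^(2/3)·S^(1/2) = (1.486/1340) × 200.3 × 1.803 × 0.03033 = 0.01214

0.0121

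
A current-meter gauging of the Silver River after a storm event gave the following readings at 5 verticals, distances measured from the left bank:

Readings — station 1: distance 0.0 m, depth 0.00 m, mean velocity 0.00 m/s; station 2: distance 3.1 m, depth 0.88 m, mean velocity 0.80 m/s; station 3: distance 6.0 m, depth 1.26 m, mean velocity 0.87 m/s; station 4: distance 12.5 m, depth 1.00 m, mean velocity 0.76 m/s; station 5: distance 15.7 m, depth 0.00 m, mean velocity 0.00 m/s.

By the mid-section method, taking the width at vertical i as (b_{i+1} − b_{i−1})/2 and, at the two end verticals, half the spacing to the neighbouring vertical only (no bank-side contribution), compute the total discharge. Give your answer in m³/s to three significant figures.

11.0 m³/s

w_2 = (6.0 − 0.0)/2 = 3 m; q_2 = 0.80 × 0.88 × 3 = 2.112 m³/s
w_3 = (12.5 − 3.1)/2 = 4.7 m; q_3 = 0.87 × 1.26 × 4.7 = 5.152 m³/s
w_4 = (15.7 − 6.0)/2 = 4.85 m; q_4 = 0.76 × 1.00 × 4.85 = 3.686 m³/s
Stations 1, 5 contribute zero (depth or velocity is 0).
Q = Σ qᵢ = 10.95 m³/s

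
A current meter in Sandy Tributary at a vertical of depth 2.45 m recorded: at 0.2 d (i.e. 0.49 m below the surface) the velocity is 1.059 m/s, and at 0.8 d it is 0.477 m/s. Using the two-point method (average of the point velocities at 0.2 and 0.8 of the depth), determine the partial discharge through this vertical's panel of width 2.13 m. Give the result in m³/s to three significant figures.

v̄ = (1.059 + 0.477) / 2 = 0.7680 m/s
q = v̄ × d × w = 0.7680 × 2.45 × 2.13 = 4.008 m³/s

4.01 m³/s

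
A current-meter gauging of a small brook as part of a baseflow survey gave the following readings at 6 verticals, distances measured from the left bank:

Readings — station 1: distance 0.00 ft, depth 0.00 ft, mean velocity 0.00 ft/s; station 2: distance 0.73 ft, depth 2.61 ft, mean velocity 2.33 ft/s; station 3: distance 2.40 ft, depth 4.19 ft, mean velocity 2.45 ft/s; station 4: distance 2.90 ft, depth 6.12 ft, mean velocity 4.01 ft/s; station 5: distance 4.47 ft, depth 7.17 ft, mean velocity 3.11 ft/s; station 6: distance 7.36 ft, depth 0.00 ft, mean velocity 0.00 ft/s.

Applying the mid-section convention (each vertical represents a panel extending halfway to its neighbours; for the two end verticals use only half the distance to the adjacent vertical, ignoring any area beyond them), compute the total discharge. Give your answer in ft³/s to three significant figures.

w_2 = (2.40 − 0.00)/2 = 1.2 ft; q_2 = 2.33 × 2.61 × 1.2 = 7.298 ft³/s
w_3 = (2.90 − 0.73)/2 = 1.085 ft; q_3 = 2.45 × 4.19 × 1.085 = 11.14 ft³/s
w_4 = (4.47 − 2.40)/2 = 1.035 ft; q_4 = 4.01 × 6.12 × 1.035 = 25.40 ft³/s
w_5 = (7.36 − 2.90)/2 = 2.23 ft; q_5 = 3.11 × 7.17 × 2.23 = 49.73 ft³/s
Stations 1, 6 contribute zero (depth or velocity is 0).
Q = Σ qᵢ = 93.56 ft³/s

93.6 ft³/s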